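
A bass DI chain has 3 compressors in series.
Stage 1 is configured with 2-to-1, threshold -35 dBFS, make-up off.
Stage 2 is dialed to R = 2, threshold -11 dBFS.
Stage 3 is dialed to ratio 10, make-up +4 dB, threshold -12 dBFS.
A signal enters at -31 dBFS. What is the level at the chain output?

Stage 1: overshoot 4 dB → 4/2 = 2 dB → -33 dBFS.
Stage 2: below threshold (-33 ≤ -11); passes unchanged; output -33 dBFS.
Stage 3: below threshold (-33 ≤ -12); passes unchanged; make-up brings it to -29 dBFS.

-29 dBFS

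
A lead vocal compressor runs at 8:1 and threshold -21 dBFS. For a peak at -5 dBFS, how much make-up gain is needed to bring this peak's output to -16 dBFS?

Without make-up, output = threshold + overshoot/8 = -21 + 2 = -19 dBFS.
Gap to target: 3 dB.

3 dB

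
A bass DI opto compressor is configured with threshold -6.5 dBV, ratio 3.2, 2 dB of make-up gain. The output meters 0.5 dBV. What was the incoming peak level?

Stripping the +2 dB make-up gives -1.5 dBV at the gain stage.
The compressed level sits -1.5 − (-6.5) = 5 dB over threshold.
Undo the ratio: input overshoot = 5 × 3.2 = 16 dB, giving input = 9.5 dBV.

9.5 dBV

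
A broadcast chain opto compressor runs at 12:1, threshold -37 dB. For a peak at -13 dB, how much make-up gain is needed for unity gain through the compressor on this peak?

The peak compresses to -37 + 24/12 = -35 dB.
To reach -13 dB requires -13 − (-35) = 22 dB of make-up.

22 dB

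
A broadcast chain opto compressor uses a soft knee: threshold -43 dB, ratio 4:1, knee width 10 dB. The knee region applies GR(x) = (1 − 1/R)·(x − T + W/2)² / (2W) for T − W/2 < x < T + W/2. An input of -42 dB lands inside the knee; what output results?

x − T + W/2 = -42 − (-43) + 5 = 6.
GR = (1 − 1/4) × 6² / 20 = 0.75 × 36 / 20 = 1.35 dB.
Output = -42 − 1.35 = -43.35 dB.

-43.35 dB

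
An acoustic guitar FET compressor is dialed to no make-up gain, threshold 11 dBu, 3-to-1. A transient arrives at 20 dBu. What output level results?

20 dBu sits 9 dB over threshold.
The 9 dB excess becomes 3 dB after 3:1 reduction.
That puts the output at 14 dBu.

14 dBu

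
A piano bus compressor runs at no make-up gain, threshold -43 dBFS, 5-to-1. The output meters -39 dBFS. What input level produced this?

-23 dBFS

The compressed level sits -39 − (-43) = 4 dB over threshold.
Before 5:1 compression the overshoot was 4 × 5 = 20 dB, so input = -43 + 20 = -23 dBFS.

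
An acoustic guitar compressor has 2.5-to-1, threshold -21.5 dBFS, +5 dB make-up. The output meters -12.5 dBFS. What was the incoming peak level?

-11.5 dBFS

Before make-up, the level was -12.5 − 5 = -17.5 dBFS.
Post-compression overshoot = -17.5 − (-21.5) = 4 dB.
Before 2.5:1 compression the overshoot was 4 × 2.5 = 10 dB, so input = -21.5 + 10 = -11.5 dBFS.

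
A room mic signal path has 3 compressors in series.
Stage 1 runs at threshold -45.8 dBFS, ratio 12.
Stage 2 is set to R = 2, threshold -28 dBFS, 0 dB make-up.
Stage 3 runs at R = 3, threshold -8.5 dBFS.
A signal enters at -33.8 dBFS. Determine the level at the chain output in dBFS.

-44.8 dBFS

Stage 1: 12 dB above -45.8 dBFS, reduced 12:1 to 1 dB above → -44.8 dBFS.
Stage 2: -44.8 dBFS is at or below the -28 dBFS threshold — no compression; output -44.8 dBFS.
Stage 3: -44.8 dBFS ≤ -8.5 dBFS, so stage 3 doesn't engage; output -44.8 dBFS.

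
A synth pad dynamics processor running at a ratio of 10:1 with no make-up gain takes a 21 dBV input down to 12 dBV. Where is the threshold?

11 dBV

Input is 10 dB above T (since output overshoot × R = input overshoot: (12 − T)·10 = 21 − T gives T = 11 dBV).
Check: 11 + (21 − 11)/10 = 11 + 1 = 12 dBV. ✓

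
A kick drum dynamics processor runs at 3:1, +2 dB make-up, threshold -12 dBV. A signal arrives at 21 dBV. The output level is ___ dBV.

1 dBV

Overshoot: 21 − (-12) = 33 dB.
The 33 dB excess becomes 11 dB after 3:1 reduction.
That puts the output at -1 dBV; make-up adds 2 dB, giving 1 dBV.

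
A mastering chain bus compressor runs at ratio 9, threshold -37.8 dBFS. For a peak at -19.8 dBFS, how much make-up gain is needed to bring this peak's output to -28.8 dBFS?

The peak compresses to -37.8 + 18/9 = -35.8 dBFS.
To reach -28.8 dBFS requires -28.8 − (-35.8) = 7 dB of make-up.

7 dB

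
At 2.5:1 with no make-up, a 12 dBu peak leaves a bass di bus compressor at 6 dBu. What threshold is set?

2 dBu

Gain reduction = 12 − 6 = 6 dB; output overshoot = GR / (R − 1) = 6 / 1.5 = 4 dB.
Threshold = output − output overshoot = 6 − 4 = 2 dBu.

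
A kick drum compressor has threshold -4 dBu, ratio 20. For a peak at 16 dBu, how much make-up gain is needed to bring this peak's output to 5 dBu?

Without make-up, output = threshold + overshoot/20 = -4 + 1 = -3 dBu.
Gap to target: 8 dB.

8 dB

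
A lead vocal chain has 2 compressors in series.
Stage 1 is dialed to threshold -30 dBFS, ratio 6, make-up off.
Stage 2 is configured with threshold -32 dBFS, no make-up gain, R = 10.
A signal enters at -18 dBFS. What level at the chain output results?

Stage 1: overshoot 12 dB → 12/6 = 2 dB → -28 dBFS.
Stage 2: -28 dBFS is 4 dB over -32 dBFS; at 10:1 that becomes 0.4 dB over, giving -31.6 dBFS.

-31.6 dBFS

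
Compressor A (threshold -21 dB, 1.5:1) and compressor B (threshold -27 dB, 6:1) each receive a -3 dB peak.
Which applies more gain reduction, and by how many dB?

B, by 14 dB

A: GR = 18 − 18/1.5 = 6 dB.
B: GR = 24 − 24/6 = 20 dB.
B applies 14 dB more gain reduction.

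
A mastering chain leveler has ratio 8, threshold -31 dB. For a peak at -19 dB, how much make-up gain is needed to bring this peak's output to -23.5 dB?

6 dB

The peak compresses to -31 + 12/8 = -29.5 dB.
To reach -23.5 dB requires -23.5 − (-29.5) = 6 dB of make-up.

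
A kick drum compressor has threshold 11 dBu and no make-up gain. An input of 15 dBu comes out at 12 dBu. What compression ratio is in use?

4:1

Input overshoot = 15 − 11 = 4 dB; output overshoot = 12 − 11 = 1 dB.
Ratio = 4 / 1 = 4.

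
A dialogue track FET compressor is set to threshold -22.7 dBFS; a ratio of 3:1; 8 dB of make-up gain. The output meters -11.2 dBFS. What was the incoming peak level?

Remove make-up: -11.2 − 8 = -19.2 dBFS.
Post-compression overshoot = -19.2 − (-22.7) = 3.5 dB.
Input overshoot = R × output overshoot = 10.5 dB → input = -22.7 + 10.5 = -12.2 dBFS.

-12.2 dBFS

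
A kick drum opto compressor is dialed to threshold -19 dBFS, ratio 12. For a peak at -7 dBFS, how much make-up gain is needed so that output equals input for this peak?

11 dB

Without make-up, output = threshold + overshoot/12 = -19 + 1 = -18 dBFS.
Gap to target: 11 dB.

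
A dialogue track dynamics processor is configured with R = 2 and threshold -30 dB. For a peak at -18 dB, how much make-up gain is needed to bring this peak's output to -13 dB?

11 dB

Overshoot 12 dB → 12/2 = 6 dB after compression, so the compressed level is -30 + 6 = -24 dB.
Make-up = target − compressed = -13 − (-24) = 11 dB.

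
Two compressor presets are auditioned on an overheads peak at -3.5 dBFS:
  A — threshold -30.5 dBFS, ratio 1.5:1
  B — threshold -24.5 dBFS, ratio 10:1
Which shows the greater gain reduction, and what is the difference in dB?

A: 27 dB over, compressed to 18 dB over, so 9 dB of GR.
B: 21 dB over, compressed to 2.1 dB over, so 18.9 dB of GR.
B applies 9.9 dB more gain reduction.

B, by 9.9 dB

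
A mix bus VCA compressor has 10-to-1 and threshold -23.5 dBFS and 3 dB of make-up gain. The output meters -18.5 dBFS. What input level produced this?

Stripping the +3 dB make-up gives -21.5 dBFS at the gain stage.
Post-compression overshoot = -21.5 − (-23.5) = 2 dB.
Input overshoot = R × output overshoot = 20 dB → input = -23.5 + 20 = -3.5 dBFS.

-3.5 dBFS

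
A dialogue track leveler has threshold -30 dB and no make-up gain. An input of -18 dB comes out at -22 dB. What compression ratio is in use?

Input overshoot = -18 − (-30) = 12 dB; output overshoot = -22 − (-30) = 8 dB.
Ratio = 12 / 8 = 1.5.

1.5:1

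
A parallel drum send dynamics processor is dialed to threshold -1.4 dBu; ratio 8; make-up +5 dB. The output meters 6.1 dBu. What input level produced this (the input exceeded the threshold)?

18.6 dBu

Remove make-up: 6.1 − 5 = 1.1 dBu.
The compressed level sits 1.1 − (-1.4) = 2.5 dB over threshold.
Undo the ratio: input overshoot = 2.5 × 8 = 20 dB, giving input = 18.6 dBu.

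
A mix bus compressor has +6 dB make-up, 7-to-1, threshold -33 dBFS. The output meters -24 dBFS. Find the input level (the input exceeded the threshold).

-12 dBFS

Remove make-up: -24 − 6 = -30 dBFS.
That's 3 dB above the -33 dBFS threshold.
Before 7:1 compression the overshoot was 3 × 7 = 21 dB, so input = -33 + 21 = -12 dBFS.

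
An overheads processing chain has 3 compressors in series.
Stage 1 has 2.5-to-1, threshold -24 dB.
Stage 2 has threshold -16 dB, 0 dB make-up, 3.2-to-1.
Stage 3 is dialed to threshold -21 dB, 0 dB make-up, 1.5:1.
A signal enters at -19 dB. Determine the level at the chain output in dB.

Stage 1: -19 dB is 5 dB over -24 dB; at 2.5:1 that becomes 2 dB over, giving -22 dB.
Stage 2: -22 dB ≤ -16 dB, so stage 2 doesn't engage; output -22 dB.
Stage 3: -22 dB ≤ -21 dB, so stage 3 doesn't engage; output -22 dB.

-22 dB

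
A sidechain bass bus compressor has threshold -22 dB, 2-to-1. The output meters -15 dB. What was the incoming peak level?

The compressed level sits -15 − (-22) = 7 dB over threshold.
Before 2:1 compression the overshoot was 7 × 2 = 14 dB, so input = -22 + 14 = -8 dB.

-8 dB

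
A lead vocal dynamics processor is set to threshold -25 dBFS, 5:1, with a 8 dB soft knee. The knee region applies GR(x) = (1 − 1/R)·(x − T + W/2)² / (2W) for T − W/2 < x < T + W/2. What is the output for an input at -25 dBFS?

-25.8 dBFS

x − T + W/2 = -25 − (-25) + 4 = 4.
GR = (1 − 1/5) × 4² / 16 = 0.8 × 16 / 16 = 0.8 dB.
Output = -25 − 0.8 = -25.8 dBFS.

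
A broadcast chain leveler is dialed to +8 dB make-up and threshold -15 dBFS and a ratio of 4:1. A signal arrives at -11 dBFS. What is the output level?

-11 dBFS sits 4 dB over threshold.
The 4 dB excess becomes 1 dB after 4:1 reduction.
That puts the output at -14 dBFS; make-up adds 8 dB, giving -6 dBFS.

-6 dBFS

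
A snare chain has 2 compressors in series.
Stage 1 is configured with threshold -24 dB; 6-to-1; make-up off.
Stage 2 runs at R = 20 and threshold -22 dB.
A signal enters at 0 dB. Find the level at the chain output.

-21.9 dB

Stage 1: 0 dB is 24 dB over -24 dB; at 6:1 that becomes 4 dB over, giving -20 dB.
Stage 2: -20 dB is 2 dB over -22 dB; at 20:1 that becomes 0.1 dB over, giving -21.9 dB.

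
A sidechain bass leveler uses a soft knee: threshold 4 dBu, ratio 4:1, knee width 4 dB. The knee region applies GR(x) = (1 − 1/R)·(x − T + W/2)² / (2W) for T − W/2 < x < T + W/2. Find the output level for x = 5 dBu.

4.15625 dBu

x − T + W/2 = 5 − 4 + 2 = 3.
GR = (1 − 1/4) × 3² / 8 = 0.75 × 9 / 8 = 0.84375 dB.
Output = 5 − 0.84375 = 4.15625 dBu.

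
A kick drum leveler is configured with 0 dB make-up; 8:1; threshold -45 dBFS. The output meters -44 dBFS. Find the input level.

That's 1 dB above the -45 dBFS threshold.
Undo the ratio: input overshoot = 1 × 8 = 8 dB, giving input = -37 dBFS.

-37 dBFS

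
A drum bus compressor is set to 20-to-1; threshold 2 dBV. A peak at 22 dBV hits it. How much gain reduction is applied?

22 dBV exceeds the threshold by 20 dB.
A 20:1 ratio leaves 1 dB of that excess.
GR = overshoot in − overshoot out = 20 − 1 = 19 dB.

19 dB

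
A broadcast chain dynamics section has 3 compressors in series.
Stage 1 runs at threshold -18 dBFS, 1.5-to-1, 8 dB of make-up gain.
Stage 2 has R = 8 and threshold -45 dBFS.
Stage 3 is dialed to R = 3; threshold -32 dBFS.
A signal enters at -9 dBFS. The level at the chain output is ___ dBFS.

Stage 1: 9 dB above -18 dBFS, reduced 1.5:1 to 6 dB above → -12 dBFS; +8 dB make-up → -4 dBFS.
Stage 2: 41 dB above -45 dBFS, reduced 8:1 to 5.125 dB above → -39.875 dBFS.
Stage 3: below threshold (-39.875 ≤ -32); passes unchanged; output -39.875 dBFS.

-39.875 dBFS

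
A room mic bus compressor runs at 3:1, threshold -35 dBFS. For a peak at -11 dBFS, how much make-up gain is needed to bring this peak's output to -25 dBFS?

The peak compresses to -35 + 24/3 = -27 dBFS.
To reach -25 dBFS requires -25 − (-27) = 2 dB of make-up.

2 dB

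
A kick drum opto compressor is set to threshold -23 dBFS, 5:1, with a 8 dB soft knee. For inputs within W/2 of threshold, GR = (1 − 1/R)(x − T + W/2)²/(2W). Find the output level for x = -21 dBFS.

-22.8 dBFS

x − T + W/2 = -21 − (-23) + 4 = 6.
GR = (1 − 1/5) × 6² / 16 = 0.8 × 36 / 16 = 1.8 dB.
Output = -21 − 1.8 = -22.8 dBFS.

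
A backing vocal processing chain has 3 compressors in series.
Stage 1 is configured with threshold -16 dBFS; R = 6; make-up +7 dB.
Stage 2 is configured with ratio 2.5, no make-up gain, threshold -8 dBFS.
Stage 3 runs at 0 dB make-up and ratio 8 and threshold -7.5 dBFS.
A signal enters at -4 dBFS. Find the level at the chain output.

Stage 1: 12 dB above -16 dBFS, reduced 6:1 to 2 dB above → -14 dBFS; +7 dB make-up → -7 dBFS.
Stage 2: overshoot 1 dB → 1/2.5 = 0.4 dB → -7.6 dBFS.
Stage 3: -7.6 dBFS ≤ -7.5 dBFS, so stage 3 doesn't engage; output -7.6 dBFS.

-7.6 dBFS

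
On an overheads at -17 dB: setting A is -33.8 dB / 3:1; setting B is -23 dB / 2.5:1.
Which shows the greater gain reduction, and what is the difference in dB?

A: overshoot 16.8 dB → output overshoot 5.6 dB → GR 11.2 dB.
B: overshoot 6 dB → output overshoot 2.4 dB → GR 3.6 dB.
Difference: 7.6 dB in favour of A.

A, by 7.6 dB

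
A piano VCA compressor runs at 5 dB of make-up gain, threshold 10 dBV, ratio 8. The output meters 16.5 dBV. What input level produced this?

22 dBV

Before make-up, the level was 16.5 − 5 = 11.5 dBV.
Post-compression overshoot = 11.5 − 10 = 1.5 dB.
Before 8:1 compression the overshoot was 1.5 × 8 = 12 dB, so input = 10 + 12 = 22 dBV.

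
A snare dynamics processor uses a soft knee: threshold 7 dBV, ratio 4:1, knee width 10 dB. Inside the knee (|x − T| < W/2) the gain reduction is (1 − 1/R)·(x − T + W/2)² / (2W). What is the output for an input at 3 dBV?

2.9625 dBV

x − T + W/2 = 3 − 7 + 5 = 1.
GR = (1 − 1/4) × 1² / 20 = 0.75 × 1 / 20 = 0.0375 dB.
Output = 3 − 0.0375 = 2.9625 dBV.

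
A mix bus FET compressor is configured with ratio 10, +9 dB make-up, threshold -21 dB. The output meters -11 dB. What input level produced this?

Remove make-up: -11 − 9 = -20 dB.
That's 1 dB above the -21 dB threshold.
Before 10:1 compression the overshoot was 1 × 10 = 10 dB, so input = -21 + 10 = -11 dB.

-11 dB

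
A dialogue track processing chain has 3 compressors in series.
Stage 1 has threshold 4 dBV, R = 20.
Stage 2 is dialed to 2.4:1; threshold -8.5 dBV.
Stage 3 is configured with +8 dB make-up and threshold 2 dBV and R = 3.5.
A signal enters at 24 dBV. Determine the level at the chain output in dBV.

5.125 dBV

Stage 1: overshoot 20 dB → 20/20 = 1 dB → 5 dBV.
Stage 2: overshoot 13.5 dB → 13.5/2.4 = 5.625 dB → -2.875 dBV.
Stage 3: -2.875 dBV ≤ 2 dBV, so stage 3 doesn't engage; make-up brings it to 5.125 dBV.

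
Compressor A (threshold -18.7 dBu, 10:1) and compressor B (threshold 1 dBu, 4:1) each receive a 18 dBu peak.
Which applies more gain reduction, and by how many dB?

A: 36.7 dB over, compressed to 3.67 dB over, so 33.03 dB of GR.
B: 17 dB over, compressed to 4.25 dB over, so 12.75 dB of GR.
A applies 20.28 dB more gain reduction.

A, by 20.28 dB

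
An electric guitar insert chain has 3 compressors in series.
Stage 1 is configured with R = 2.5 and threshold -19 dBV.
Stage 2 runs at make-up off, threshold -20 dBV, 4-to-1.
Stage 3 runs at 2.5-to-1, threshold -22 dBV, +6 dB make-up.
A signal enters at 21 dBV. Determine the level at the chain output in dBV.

Stage 1: 21 dBV is 40 dB over -19 dBV; at 2.5:1 that becomes 16 dB over, giving -3 dBV.
Stage 2: -3 dBV is 17 dB over -20 dBV; at 4:1 that becomes 4.25 dB over, giving -15.75 dBV.
Stage 3: overshoot 6.25 dB → 6.25/2.5 = 2.5 dB → -19.5 dBV; +6 dB make-up → -13.5 dBV.

-13.5 dBV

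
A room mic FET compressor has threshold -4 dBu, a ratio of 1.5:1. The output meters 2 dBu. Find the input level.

That's 6 dB above the -4 dBu threshold.
Before 1.5:1 compression the overshoot was 6 × 1.5 = 9 dB, so input = -4 + 9 = 5 dBu.

5 dBu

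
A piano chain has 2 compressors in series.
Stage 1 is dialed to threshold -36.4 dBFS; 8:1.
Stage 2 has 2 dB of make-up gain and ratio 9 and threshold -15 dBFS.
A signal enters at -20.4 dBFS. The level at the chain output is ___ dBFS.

Stage 1: -20.4 dBFS is 16 dB over -36.4 dBFS; at 8:1 that becomes 2 dB over, giving -34.4 dBFS.
Stage 2: below threshold (-34.4 ≤ -15); passes unchanged; make-up brings it to -32.4 dBFS.

-32.4 dBFS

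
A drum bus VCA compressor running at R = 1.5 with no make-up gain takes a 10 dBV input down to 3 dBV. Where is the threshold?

-11 dBV

Let T be the threshold. Output overshoot = (input overshoot)/R, so 3 − T = (10 − T)/1.5.
1.5·(3 − T) = 10 − T → 0.5·T = 4.5 − 10 = -5.5.
T = -5.5/0.5 = -11 dBV.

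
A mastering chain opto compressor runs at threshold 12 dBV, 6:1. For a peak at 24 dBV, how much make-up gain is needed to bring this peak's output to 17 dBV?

The peak compresses to 12 + 12/6 = 14 dBV.
To reach 17 dBV requires 17 − 14 = 3 dB of make-up.

3 dB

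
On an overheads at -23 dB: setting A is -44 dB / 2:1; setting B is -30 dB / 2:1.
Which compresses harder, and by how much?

A: overshoot 21 dB → output overshoot 10.5 dB → GR 10.5 dB.
B: overshoot 7 dB → output overshoot 3.5 dB → GR 3.5 dB.
A reduces 7 dB more.

A, by 7 dB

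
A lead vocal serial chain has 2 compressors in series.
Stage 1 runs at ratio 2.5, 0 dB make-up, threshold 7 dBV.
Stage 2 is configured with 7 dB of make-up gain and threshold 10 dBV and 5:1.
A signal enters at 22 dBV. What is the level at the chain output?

Stage 1: 22 dBV is 15 dB over 7 dBV; at 2.5:1 that becomes 6 dB over, giving 13 dBV.
Stage 2: 3 dB above 10 dBV, reduced 5:1 to 0.6 dB above → 10.6 dBV; +7 dB make-up → 17.6 dBV.

17.6 dBV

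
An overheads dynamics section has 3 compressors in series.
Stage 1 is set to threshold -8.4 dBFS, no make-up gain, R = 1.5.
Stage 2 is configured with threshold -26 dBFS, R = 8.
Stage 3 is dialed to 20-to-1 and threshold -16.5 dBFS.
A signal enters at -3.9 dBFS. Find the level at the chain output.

-23.425 dBFS

Stage 1: 4.5 dB above -8.4 dBFS, reduced 1.5:1 to 3 dB above → -5.4 dBFS.
Stage 2: overshoot 20.6 dB → 20.6/8 = 2.575 dB → -23.425 dBFS.
Stage 3: -23.425 dBFS ≤ -16.5 dBFS, so stage 3 doesn't engage; output -23.425 dBFS.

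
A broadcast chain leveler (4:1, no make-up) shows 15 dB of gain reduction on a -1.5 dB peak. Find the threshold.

-21.5 dB

Gain reduction = -1.5 − (-16.5) = 15 dB; output overshoot = GR / (R − 1) = 15 / 3 = 5 dB.
Threshold = output − output overshoot = -16.5 − 5 = -21.5 dB.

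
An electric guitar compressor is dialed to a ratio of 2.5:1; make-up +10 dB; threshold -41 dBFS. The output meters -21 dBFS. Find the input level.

-16 dBFS

Remove make-up: -21 − 10 = -31 dBFS.
Post-compression overshoot = -31 − (-41) = 10 dB.
Before 2.5:1 compression the overshoot was 10 × 2.5 = 25 dB, so input = -41 + 25 = -16 dBFS.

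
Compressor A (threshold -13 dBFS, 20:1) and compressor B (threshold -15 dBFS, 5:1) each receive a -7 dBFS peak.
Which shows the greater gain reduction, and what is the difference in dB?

B, by 0.7 dB

A: overshoot 6 dB → output overshoot 0.3 dB → GR 5.7 dB.
B: overshoot 8 dB → output overshoot 1.6 dB → GR 6.4 dB.
B applies 0.7 dB more gain reduction.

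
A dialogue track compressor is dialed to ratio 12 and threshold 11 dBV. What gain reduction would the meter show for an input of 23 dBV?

Overshoot = 23 − 11 = 12 dB.
After 12:1 compression the overshoot becomes 12/12 = 1 dB.
Gain reduction = 12 − 1 = 11 dB.

11 dB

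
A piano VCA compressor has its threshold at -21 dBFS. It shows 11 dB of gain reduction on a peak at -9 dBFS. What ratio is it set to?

12:1

Input overshoot = -9 − (-21) = 12 dB.
Output overshoot = 12 − 11 = 1 dB.
Ratio = input overshoot / output overshoot = 12 / 1 = 12.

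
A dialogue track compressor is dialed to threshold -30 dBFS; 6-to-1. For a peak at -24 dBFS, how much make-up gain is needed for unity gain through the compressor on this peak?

5 dB

The peak compresses to -30 + 6/6 = -29 dBFS.
To reach -24 dBFS requires -24 − (-29) = 5 dB of make-up.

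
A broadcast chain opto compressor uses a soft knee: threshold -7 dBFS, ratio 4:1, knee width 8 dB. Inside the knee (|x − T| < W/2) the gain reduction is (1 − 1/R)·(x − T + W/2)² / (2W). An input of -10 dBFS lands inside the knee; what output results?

x − T + W/2 = -10 − (-7) + 4 = 1.
GR = (1 − 1/4) × 1² / 16 = 0.75 × 1 / 16 = 0.046875 dB.
Output = -10 − 0.046875 = -10.046875 dBFS.

-10.046875 dBFS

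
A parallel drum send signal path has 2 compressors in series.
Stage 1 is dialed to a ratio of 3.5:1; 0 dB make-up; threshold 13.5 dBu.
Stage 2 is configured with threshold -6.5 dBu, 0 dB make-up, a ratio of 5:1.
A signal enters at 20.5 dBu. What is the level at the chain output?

Stage 1: 20.5 dBu is 7 dB over 13.5 dBu; at 3.5:1 that becomes 2 dB over, giving 15.5 dBu.
Stage 2: overshoot 22 dB → 22/5 = 4.4 dB → -2.1 dBu.

-2.1 dBu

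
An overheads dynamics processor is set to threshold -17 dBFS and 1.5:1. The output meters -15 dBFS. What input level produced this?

The compressed level sits -15 − (-17) = 2 dB over threshold.
Before 1.5:1 compression the overshoot was 2 × 1.5 = 3 dB, so input = -17 + 3 = -14 dBFS.

-14 dBFS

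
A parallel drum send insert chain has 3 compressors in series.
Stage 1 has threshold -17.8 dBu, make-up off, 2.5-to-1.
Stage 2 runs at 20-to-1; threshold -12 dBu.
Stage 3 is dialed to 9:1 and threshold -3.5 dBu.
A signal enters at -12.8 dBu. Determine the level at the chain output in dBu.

-15.8 dBu

Stage 1: 5 dB above -17.8 dBu, reduced 2.5:1 to 2 dB above → -15.8 dBu.
Stage 2: below threshold (-15.8 ≤ -12); passes unchanged; output -15.8 dBu.
Stage 3: -15.8 dBu is at or below the -3.5 dBu threshold — no compression; output -15.8 dBu.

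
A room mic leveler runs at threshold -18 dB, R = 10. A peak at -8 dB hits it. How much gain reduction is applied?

9 dB

The signal is 10 dB above threshold.
At 10:1, output sits 10/10 = 1 dB above threshold.
Gain reduction = 10 − 1 = 9 dB.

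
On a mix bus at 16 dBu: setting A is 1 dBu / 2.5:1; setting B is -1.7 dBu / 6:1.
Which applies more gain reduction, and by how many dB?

A: GR = 15 − 15/2.5 = 9 dB.
B: GR = 17.7 − 17.7/6 = 14.75 dB.
B applies 5.75 dB more gain reduction.

B, by 5.75 dB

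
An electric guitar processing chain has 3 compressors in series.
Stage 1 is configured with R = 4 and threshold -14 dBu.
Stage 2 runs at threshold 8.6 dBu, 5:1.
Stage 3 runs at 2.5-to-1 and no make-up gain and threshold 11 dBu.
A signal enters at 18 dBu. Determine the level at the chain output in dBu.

Stage 1: 32 dB above -14 dBu, reduced 4:1 to 8 dB above → -6 dBu.
Stage 2: -6 dBu is at or below the 8.6 dBu threshold — no compression; output -6 dBu.
Stage 3: below threshold (-6 ≤ 11); passes unchanged; output -6 dBu.

-6 dBu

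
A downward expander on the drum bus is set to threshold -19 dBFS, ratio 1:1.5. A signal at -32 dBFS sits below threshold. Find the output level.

Undershoot = (-19) − (-32) = 13 dB.
At 1:1.5, that expands to 19.5 dB under threshold.
Output = -19 − 19.5 = -38.5 dBFS.

-38.5 dBFS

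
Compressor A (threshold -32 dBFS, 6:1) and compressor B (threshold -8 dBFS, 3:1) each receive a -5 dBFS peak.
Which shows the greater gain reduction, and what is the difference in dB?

A: GR = 27 − 27/6 = 22.5 dB.
B: GR = 3 − 3/3 = 2 dB.
A reduces 20.5 dB more.

A, by 20.5 dB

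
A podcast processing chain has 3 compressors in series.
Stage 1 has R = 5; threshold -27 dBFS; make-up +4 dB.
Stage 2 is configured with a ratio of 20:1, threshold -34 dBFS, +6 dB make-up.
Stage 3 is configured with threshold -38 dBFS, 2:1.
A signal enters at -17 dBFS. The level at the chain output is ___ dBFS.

-32.675 dBFS

Stage 1: -17 dBFS is 10 dB over -27 dBFS; at 5:1 that becomes 2 dB over, giving -25 dBFS; +4 dB make-up → -21 dBFS.
Stage 2: overshoot 13 dB → 13/20 = 0.65 dB → -33.35 dBFS; +6 dB make-up → -27.35 dBFS.
Stage 3: 10.65 dB above -38 dBFS, reduced 2:1 to 5.325 dB above → -32.675 dBFS.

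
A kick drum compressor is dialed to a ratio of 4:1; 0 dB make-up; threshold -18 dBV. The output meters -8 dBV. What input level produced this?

Post-compression overshoot = -8 − (-18) = 10 dB.
Undo the ratio: input overshoot = 10 × 4 = 40 dB, giving input = 22 dBV.

22 dBV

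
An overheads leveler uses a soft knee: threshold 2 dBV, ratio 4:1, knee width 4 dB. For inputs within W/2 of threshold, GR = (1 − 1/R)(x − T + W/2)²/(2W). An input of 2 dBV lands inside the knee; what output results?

x − T + W/2 = 2 − 2 + 2 = 2.
GR = (1 − 1/4) × 2² / 8 = 0.75 × 4 / 8 = 0.375 dB.
Output = 2 − 0.375 = 1.625 dBV.

1.625 dBV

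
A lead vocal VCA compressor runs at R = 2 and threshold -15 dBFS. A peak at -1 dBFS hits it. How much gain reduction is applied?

7 dB

The signal is 14 dB above threshold.
At 2:1, output sits 14/2 = 7 dB above threshold.
Gain reduction = 14 − 7 = 7 dB.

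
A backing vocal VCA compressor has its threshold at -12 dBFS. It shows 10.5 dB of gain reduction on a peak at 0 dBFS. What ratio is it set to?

8:1

Input overshoot = 0 − (-12) = 12 dB.
Output overshoot = 12 − 10.5 = 1.5 dB.
Ratio = input overshoot / output overshoot = 12 / 1.5 = 8.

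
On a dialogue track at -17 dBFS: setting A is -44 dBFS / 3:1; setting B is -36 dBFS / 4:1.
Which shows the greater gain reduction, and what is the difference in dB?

A, by 3.75 dB

A: overshoot 27 dB → output overshoot 9 dB → GR 18 dB.
B: overshoot 19 dB → output overshoot 4.75 dB → GR 14.25 dB.
A applies 3.75 dB more gain reduction.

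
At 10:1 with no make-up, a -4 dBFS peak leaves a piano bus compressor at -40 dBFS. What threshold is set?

-44 dBFS

Input is 40 dB above T (since output overshoot × R = input overshoot: (-40 − T)·10 = -4 − T gives T = -44 dBFS).
Check: -44 + (-4 − (-44))/10 = -44 + 4 = -40 dBFS. ✓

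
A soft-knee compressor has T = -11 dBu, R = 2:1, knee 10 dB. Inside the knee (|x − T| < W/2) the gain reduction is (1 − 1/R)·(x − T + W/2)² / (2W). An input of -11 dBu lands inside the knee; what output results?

x − T + W/2 = -11 − (-11) + 5 = 5.
GR = (1 − 1/2) × 5² / 20 = 0.5 × 25 / 20 = 0.625 dB.
Output = -11 − 0.625 = -11.625 dBu.

-11.625 dBu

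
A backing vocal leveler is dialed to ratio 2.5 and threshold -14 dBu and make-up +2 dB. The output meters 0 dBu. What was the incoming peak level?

16 dBu

Before make-up, the level was 0 − 2 = -2 dBu.
The compressed level sits -2 − (-14) = 12 dB over threshold.
Before 2.5:1 compression the overshoot was 12 × 2.5 = 30 dB, so input = -14 + 30 = 16 dBu.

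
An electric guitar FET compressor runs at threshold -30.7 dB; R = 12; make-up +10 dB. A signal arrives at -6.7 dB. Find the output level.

The input is 24 dB above the -30.7 dB threshold.
At 12:1 the overshoot is divided by 12, leaving 2 dB above threshold.
So the level is -30.7 + 2 = -28.7 dB; make-up adds 10 dB, giving -18.7 dB.

-18.7 dB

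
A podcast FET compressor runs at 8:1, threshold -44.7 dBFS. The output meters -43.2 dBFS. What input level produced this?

-32.7 dBFS

That's 1.5 dB above the -44.7 dBFS threshold.
Input overshoot = R × output overshoot = 12 dB → input = -44.7 + 12 = -32.7 dBFS.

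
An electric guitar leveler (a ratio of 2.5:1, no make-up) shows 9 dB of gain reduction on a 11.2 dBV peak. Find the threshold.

Input is 15 dB above T (since output overshoot × R = input overshoot: (2.2 − T)·2.5 = 11.2 − T gives T = -3.8 dBV).
Check: -3.8 + (11.2 − (-3.8))/2.5 = -3.8 + 6 = 2.2 dBV. ✓

-3.8 dBV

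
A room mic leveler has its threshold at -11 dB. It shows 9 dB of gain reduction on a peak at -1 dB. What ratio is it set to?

Input overshoot = -1 − (-11) = 10 dB.
Output overshoot = 10 − 9 = 1 dB.
Ratio = input overshoot / output overshoot = 10 / 1 = 10.

10:1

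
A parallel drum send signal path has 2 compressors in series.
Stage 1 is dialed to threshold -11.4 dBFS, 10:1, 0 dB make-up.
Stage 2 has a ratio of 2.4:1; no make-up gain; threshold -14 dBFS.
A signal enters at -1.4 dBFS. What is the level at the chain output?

Stage 1: -1.4 dBFS is 10 dB over -11.4 dBFS; at 10:1 that becomes 1 dB over, giving -10.4 dBFS.
Stage 2: overshoot 3.6 dB → 3.6/2.4 = 1.5 dB → -12.5 dBFS.

-12.5 dBFS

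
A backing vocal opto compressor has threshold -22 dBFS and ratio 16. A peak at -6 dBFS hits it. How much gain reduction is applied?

The signal is 16 dB above threshold.
A 16:1 ratio leaves 1 dB of that excess.
GR = overshoot in − overshoot out = 16 − 1 = 15 dB.

15 dB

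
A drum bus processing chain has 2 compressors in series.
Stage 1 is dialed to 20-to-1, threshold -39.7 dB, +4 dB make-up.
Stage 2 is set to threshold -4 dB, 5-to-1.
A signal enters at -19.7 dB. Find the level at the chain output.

Stage 1: overshoot 20 dB → 20/20 = 1 dB → -38.7 dB; +4 dB make-up → -34.7 dB.
Stage 2: -34.7 dB ≤ -4 dB, so stage 2 doesn't engage; output -34.7 dB.

-34.7 dB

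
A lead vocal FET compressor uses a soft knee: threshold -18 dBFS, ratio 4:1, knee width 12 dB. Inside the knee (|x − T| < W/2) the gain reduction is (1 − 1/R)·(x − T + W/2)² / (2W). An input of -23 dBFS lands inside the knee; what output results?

-23.03125 dBFS

x − T + W/2 = -23 − (-18) + 6 = 1.
GR = (1 − 1/4) × 1² / 24 = 0.75 × 1 / 24 = 0.03125 dB.
Output = -23 − 0.03125 = -23.03125 dBFS.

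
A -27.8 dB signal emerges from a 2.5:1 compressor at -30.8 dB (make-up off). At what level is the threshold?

Let T be the threshold. Output overshoot = (input overshoot)/R, so -30.8 − T = (-27.8 − T)/2.5.
2.5·(-30.8 − T) = -27.8 − T → 1.5·T = -77 − (-27.8) = -49.2.
T = -49.2/1.5 = -32.8 dB.

-32.8 dB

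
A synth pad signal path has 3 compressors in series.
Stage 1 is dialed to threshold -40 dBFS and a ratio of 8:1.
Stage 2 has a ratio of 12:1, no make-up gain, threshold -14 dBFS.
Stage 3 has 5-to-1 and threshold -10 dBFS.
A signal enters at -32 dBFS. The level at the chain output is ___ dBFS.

-39 dBFS

Stage 1: 8 dB above -40 dBFS, reduced 8:1 to 1 dB above → -39 dBFS.
Stage 2: below threshold (-39 ≤ -14); passes unchanged; output -39 dBFS.
Stage 3: below threshold (-39 ≤ -10); passes unchanged; output -39 dBFS.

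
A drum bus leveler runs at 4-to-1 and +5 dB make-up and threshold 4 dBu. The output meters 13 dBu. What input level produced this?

20 dBu

Remove make-up: 13 − 5 = 8 dBu.
Post-compression overshoot = 8 − 4 = 4 dB.
Input overshoot = R × output overshoot = 16 dB → input = 4 + 16 = 20 dBu.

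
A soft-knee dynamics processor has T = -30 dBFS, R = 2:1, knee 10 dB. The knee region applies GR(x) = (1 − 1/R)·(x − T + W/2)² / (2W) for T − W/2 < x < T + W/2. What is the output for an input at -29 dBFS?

-29.9 dBFS

x − T + W/2 = -29 − (-30) + 5 = 6.
GR = (1 − 1/2) × 6² / 20 = 0.5 × 36 / 20 = 0.9 dB.
Output = -29 − 0.9 = -29.9 dBFS.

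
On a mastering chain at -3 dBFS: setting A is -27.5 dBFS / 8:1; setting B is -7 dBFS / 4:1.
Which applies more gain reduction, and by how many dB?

A, by 18.4375 dB

A: overshoot 24.5 dB → output overshoot 3.0625 dB → GR 21.4375 dB.
B: overshoot 4 dB → output overshoot 1 dB → GR 3 dB.
Difference: 18.4375 dB in favour of A.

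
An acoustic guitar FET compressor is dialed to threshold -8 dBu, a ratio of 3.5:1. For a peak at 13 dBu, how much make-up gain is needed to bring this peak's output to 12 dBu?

14 dB

Overshoot 21 dB → 21/3.5 = 6 dB after compression, so the compressed level is -8 + 6 = -2 dBu.
Make-up = target − compressed = 12 − (-2) = 14 dB.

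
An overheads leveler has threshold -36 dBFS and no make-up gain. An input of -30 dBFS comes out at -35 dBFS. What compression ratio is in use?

6:1

Input overshoot = -30 − (-36) = 6 dB; output overshoot = -35 − (-36) = 1 dB.
Ratio = 6 / 1 = 6.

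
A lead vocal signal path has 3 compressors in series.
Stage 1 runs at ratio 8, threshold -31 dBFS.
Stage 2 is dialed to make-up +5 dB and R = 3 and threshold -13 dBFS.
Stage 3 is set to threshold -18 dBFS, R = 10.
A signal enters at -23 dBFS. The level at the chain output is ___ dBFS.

Stage 1: overshoot 8 dB → 8/8 = 1 dB → -30 dBFS.
Stage 2: -30 dBFS ≤ -13 dBFS, so stage 2 doesn't engage; make-up brings it to -25 dBFS.
Stage 3: -25 dBFS is at or below the -18 dBFS threshold — no compression; output -25 dBFS.

-25 dBFS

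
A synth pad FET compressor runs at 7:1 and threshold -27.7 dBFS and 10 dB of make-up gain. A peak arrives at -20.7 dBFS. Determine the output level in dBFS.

-16.7 dBFS

-20.7 dBFS sits 7 dB over threshold.
7:1 compression reduces that to 7/7 = 1 dB over.
Output = -27.7 + 1 = -26.7 dBFS; make-up adds 10 dB, giving -16.7 dBFS.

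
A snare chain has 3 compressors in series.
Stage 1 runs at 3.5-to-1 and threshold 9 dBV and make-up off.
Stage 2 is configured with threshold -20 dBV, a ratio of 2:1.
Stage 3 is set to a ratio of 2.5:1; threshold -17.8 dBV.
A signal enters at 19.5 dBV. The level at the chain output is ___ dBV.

-12.28 dBV

Stage 1: 10.5 dB above 9 dBV, reduced 3.5:1 to 3 dB above → 12 dBV.
Stage 2: 12 dBV is 32 dB over -20 dBV; at 2:1 that becomes 16 dB over, giving -4 dBV.
Stage 3: -4 dBV is 13.8 dB over -17.8 dBV; at 2.5:1 that becomes 5.52 dB over, giving -12.28 dBV.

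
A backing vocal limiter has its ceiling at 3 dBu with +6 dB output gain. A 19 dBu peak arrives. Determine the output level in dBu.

9 dBu

At ∞:1, everything above 3 dBu is held at the ceiling.
Output gain then adds 6 dB: 3 + 6 = 9 dBu.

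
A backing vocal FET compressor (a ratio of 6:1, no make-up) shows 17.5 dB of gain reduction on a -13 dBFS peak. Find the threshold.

Input is 21 dB above T (since output overshoot × R = input overshoot: (-30.5 − T)·6 = -13 − T gives T = -34 dBFS).
Check: -34 + (-13 − (-34))/6 = -34 + 3.5 = -30.5 dBFS. ✓

-34 dBFS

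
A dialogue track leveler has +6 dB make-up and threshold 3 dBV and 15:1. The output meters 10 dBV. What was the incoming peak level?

Stripping the +6 dB make-up gives 4 dBV at the gain stage.
Post-compression overshoot = 4 − 3 = 1 dB.
Input overshoot = R × output overshoot = 15 dB → input = 3 + 15 = 18 dBV.

18 dBV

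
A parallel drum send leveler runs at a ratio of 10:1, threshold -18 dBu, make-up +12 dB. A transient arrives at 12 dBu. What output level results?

-3 dBu

The input is 30 dB above the -18 dBu threshold.
The 30 dB excess becomes 3 dB after 10:1 reduction.
So the level is -18 + 3 = -15 dBu; make-up adds 12 dB, giving -3 dBu.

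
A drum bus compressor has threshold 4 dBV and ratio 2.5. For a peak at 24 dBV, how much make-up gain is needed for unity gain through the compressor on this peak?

Without make-up, output = threshold + overshoot/2.5 = 4 + 8 = 12 dBV.
Gap to target: 12 dB.

12 dB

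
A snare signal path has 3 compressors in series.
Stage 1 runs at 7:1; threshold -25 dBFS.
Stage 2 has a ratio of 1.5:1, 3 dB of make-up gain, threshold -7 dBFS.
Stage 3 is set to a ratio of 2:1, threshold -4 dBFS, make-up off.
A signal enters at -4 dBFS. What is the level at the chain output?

Stage 1: -4 dBFS is 21 dB over -25 dBFS; at 7:1 that becomes 3 dB over, giving -22 dBFS.
Stage 2: -22 dBFS is at or below the -7 dBFS threshold — no compression; make-up brings it to -19 dBFS.
Stage 3: -19 dBFS ≤ -4 dBFS, so stage 3 doesn't engage; output -19 dBFS.

-19 dBFS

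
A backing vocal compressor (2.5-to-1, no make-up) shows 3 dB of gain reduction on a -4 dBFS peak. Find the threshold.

-9 dBFS

Gain reduction = -4 − (-7) = 3 dB; output overshoot = GR / (R − 1) = 3 / 1.5 = 2 dB.
Threshold = output − output overshoot = -7 − 2 = -9 dBFS.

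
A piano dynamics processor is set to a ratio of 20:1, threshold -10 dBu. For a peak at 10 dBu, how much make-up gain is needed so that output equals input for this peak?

The peak compresses to -10 + 20/20 = -9 dBu.
To reach 10 dBu requires 10 − (-9) = 19 dB of make-up.

19 dB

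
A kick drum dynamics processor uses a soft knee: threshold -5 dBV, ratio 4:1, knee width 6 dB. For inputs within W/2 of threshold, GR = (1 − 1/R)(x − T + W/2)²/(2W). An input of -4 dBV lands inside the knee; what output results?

-5 dBV

x − T + W/2 = -4 − (-5) + 3 = 4.
GR = (1 − 1/4) × 4² / 12 = 0.75 × 16 / 12 = 1 dB.
Output = -4 − 1 = -5 dBV.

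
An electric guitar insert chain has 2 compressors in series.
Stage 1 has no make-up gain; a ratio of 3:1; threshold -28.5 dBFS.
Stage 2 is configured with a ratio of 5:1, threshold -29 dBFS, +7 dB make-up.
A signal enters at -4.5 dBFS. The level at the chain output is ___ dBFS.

-20.3 dBFS

Stage 1: -4.5 dBFS is 24 dB over -28.5 dBFS; at 3:1 that becomes 8 dB over, giving -20.5 dBFS.
Stage 2: 8.5 dB above -29 dBFS, reduced 5:1 to 1.7 dB above → -27.3 dBFS; +7 dB make-up → -20.3 dBFS.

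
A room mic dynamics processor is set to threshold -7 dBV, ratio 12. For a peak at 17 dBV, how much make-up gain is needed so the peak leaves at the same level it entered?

22 dB

Without make-up, output = threshold + overshoot/12 = -7 + 2 = -5 dBV.
Gap to target: 22 dB.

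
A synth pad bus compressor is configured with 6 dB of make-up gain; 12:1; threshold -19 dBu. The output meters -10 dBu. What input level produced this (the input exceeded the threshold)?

Before make-up, the level was -10 − 6 = -16 dBu.
Post-compression overshoot = -16 − (-19) = 3 dB.
Undo the ratio: input overshoot = 3 × 12 = 36 dB, giving input = 17 dBu.

17 dBu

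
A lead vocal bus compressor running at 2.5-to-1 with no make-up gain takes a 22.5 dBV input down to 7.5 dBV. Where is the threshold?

-2.5 dBV

Let T be the threshold. Output overshoot = (input overshoot)/R, so 7.5 − T = (22.5 − T)/2.5.
2.5·(7.5 − T) = 22.5 − T → 1.5·T = 18.75 − 22.5 = -3.75.
T = -3.75/1.5 = -2.5 dBV.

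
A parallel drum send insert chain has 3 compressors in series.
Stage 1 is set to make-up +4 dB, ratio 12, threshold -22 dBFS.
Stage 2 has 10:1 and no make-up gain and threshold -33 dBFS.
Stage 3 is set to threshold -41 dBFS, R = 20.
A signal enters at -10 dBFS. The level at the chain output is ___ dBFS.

-40.52 dBFS

Stage 1: overshoot 12 dB → 12/12 = 1 dB → -21 dBFS; +4 dB make-up → -17 dBFS.
Stage 2: -17 dBFS is 16 dB over -33 dBFS; at 10:1 that becomes 1.6 dB over, giving -31.4 dBFS.
Stage 3: -31.4 dBFS is 9.6 dB over -41 dBFS; at 20:1 that becomes 0.48 dB over, giving -40.52 dBFS.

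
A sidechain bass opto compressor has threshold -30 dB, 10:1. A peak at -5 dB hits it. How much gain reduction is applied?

22.5 dB

-5 dB exceeds the threshold by 25 dB.
After 10:1 compression the overshoot becomes 25/10 = 2.5 dB.
Gain reduction = 25 − 2.5 = 22.5 dB.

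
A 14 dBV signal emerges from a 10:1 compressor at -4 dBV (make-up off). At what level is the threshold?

Let T be the threshold. Output overshoot = (input overshoot)/R, so -4 − T = (14 − T)/10.
10·(-4 − T) = 14 − T → 9·T = -40 − 14 = -54.
T = -54/9 = -6 dBV.

-6 dBV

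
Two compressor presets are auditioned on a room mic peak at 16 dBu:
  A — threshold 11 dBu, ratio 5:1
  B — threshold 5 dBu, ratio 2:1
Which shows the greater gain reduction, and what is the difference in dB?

B, by 1.5 dB

A: overshoot 5 dB → output overshoot 1 dB → GR 4 dB.
B: overshoot 11 dB → output overshoot 5.5 dB → GR 5.5 dB.
B reduces 1.5 dB more.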